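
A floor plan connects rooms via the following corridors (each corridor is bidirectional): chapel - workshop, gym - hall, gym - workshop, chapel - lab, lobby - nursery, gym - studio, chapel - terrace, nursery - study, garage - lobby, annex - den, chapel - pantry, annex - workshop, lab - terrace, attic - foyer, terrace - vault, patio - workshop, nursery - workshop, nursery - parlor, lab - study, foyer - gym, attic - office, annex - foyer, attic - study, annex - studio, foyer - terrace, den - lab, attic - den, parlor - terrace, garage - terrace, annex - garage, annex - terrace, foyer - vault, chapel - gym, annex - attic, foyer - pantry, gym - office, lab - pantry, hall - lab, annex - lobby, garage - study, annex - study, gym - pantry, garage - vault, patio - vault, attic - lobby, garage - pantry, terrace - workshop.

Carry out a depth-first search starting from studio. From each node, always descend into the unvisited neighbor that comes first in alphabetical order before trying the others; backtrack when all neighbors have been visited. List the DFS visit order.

studio → annex → attic → den → lab → chapel → gym → foyer → pantry → garage → lobby → nursery → parlor → terrace → vault → patio → workshop → study → hall → office

Visit studio
studio → annex
annex → attic
attic → den
den → lab
lab → chapel
chapel → gym
gym → foyer
foyer → pantry
pantry → garage
garage → lobby
lobby → nursery
nursery → parlor
parlor → terrace
terrace → vault
vault → patio
patio → workshop
nursery → study
gym → hall
gym → office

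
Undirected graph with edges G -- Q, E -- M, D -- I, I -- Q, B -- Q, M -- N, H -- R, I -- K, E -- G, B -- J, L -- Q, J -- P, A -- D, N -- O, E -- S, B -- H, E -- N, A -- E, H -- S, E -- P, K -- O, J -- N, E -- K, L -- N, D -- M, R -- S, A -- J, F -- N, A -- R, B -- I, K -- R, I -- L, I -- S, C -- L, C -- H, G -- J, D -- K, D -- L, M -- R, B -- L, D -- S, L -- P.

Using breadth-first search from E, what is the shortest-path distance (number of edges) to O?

Level 0: E
Level 1: A, G, K, M, N, P, S
Level 2: D, F, H, I, J, L, O, Q, R
Level 3: B, C
O first appears at level 2.

2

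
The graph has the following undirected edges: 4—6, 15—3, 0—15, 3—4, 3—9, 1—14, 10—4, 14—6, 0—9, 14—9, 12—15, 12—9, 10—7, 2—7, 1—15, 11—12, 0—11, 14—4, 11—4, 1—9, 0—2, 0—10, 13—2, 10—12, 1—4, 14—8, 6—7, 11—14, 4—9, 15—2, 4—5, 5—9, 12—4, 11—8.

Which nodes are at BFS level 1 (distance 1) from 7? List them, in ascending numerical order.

2, 6, 10

Level 0: 7
Level 1: 2, 6, 10
Level 2: 0, 4, 12, 13, 14, 15
Level 3: 1, 3, 5, 8, 9, 11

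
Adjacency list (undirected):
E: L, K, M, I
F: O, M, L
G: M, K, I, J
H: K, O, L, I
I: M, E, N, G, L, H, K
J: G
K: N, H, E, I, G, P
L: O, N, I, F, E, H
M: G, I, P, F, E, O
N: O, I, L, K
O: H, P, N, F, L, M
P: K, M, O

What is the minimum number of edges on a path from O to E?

2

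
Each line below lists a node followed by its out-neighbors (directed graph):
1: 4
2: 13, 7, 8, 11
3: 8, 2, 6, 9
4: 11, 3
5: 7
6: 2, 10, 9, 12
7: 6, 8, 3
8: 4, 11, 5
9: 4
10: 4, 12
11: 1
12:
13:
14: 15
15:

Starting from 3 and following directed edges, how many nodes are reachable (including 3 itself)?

BFS from 3 visits: 3, 2, 6, 8, 9, 7, 11, 13, 10, 12, 4, 5, 1
Reachable nodes: 13 of 15 total.

13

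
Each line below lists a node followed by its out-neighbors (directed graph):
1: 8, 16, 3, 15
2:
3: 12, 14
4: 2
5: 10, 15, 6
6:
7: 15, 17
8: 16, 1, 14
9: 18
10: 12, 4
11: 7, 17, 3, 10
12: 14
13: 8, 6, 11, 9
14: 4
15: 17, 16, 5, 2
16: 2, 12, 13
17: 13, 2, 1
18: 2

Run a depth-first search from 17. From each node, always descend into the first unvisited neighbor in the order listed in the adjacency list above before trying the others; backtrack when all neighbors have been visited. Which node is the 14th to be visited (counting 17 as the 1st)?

6

Visit 17
17 → 13
13 → 8
8 → 16
16 → 2
16 → 12
12 → 14
14 → 4
8 → 1
1 → 3
1 → 15
15 → 5
5 → 10
5 → 6
13 → 11
11 → 7
13 → 9
9 → 18

Visit order: 17, 13, 8, 16, 2, 12, 14, 4, 1, 3, 15, 5, 10, 6, 11, 7, 9, 18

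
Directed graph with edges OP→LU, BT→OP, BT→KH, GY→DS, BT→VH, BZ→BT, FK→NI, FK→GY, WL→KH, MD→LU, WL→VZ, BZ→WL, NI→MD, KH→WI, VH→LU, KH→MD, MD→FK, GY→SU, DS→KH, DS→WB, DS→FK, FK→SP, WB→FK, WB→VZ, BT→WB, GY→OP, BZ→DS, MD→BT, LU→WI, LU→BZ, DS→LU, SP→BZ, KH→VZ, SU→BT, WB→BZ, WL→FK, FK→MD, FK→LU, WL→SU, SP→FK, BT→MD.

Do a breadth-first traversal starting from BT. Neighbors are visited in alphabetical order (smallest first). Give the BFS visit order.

Visit BT; enqueue KH, MD, OP, VH, WB → queue [KH, MD, OP, VH, WB]
Visit KH; enqueue VZ, WI → queue [MD, OP, VH, WB, VZ, WI]
Visit MD; enqueue FK, LU → queue [OP, VH, WB, VZ, WI, FK, LU]
Visit OP → queue [VH, WB, VZ, WI, FK, LU]
Visit VH → queue [WB, VZ, WI, FK, LU]
Visit WB; enqueue BZ → queue [VZ, WI, FK, LU, BZ]
Visit VZ → queue [WI, FK, LU, BZ]
Visit WI → queue [FK, LU, BZ]
Visit FK; enqueue GY, NI, SP → queue [LU, BZ, GY, NI, SP]
Visit LU → queue [BZ, GY, NI, SP]
Visit BZ; enqueue DS, WL → queue [GY, NI, SP, DS, WL]
Visit GY; enqueue SU → queue [NI, SP, DS, WL, SU]
Visit NI → queue [SP, DS, WL, SU]
Visit SP → queue [DS, WL, SU]
Visit DS → queue [WL, SU]
Visit WL → queue [SU]
Visit SU → queue []

BT → KH → MD → OP → VH → WB → VZ → WI → FK → LU → BZ → GY → NI → SP → DS → WL → SU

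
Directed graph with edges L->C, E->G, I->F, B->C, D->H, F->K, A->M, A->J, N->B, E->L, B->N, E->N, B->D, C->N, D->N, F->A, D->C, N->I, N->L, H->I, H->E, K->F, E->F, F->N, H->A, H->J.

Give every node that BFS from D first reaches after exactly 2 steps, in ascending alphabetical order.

Level 0: D
Level 1: C, H, N
Level 2: A, B, E, I, J, L
Level 3: F, G, M
Level 4: K

A, B, E, I, J, L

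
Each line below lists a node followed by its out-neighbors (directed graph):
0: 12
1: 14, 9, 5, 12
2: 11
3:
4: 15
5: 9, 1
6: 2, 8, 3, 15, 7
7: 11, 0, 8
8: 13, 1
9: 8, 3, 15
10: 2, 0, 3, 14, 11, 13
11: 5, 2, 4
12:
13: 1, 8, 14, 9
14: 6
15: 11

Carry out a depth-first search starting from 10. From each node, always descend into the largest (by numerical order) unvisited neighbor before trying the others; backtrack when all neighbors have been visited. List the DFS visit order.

10, 14, 6, 15, 11, 5, 9, 8, 13, 1, 12, 3, 4, 2, 7, 0

Visit 10
10 → 14
14 → 6
6 → 15
15 → 11
11 → 5
5 → 9
9 → 8
8 → 13
13 → 1
1 → 12
9 → 3
11 → 4
11 → 2
6 → 7
7 → 0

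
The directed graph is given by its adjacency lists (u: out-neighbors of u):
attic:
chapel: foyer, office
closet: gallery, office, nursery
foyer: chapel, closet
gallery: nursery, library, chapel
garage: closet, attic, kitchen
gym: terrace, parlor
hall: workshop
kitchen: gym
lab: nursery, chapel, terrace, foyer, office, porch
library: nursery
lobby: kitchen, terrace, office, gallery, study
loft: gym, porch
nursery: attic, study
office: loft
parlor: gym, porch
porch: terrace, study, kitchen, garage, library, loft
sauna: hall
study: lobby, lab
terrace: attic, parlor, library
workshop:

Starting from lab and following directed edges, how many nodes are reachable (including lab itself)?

BFS from lab visits: lab, nursery, chapel, terrace, foyer, office, porch, attic, study, parlor, library, closet, loft, kitchen, garage, lobby, gym, gallery
Reachable nodes: 18 of 21 total.

18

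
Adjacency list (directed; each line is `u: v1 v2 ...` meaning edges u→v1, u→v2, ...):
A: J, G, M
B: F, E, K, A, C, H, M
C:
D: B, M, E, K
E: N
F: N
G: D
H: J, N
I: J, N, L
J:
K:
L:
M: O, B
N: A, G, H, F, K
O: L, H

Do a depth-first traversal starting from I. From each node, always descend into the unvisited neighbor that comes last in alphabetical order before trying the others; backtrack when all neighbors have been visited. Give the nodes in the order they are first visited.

Visit I
I → N
N → K
N → H
H → J
N → G
G → D
D → M
M → O
O → L
M → B
B → F
B → E
B → C
B → A

I N K H J G D M O L B F E C A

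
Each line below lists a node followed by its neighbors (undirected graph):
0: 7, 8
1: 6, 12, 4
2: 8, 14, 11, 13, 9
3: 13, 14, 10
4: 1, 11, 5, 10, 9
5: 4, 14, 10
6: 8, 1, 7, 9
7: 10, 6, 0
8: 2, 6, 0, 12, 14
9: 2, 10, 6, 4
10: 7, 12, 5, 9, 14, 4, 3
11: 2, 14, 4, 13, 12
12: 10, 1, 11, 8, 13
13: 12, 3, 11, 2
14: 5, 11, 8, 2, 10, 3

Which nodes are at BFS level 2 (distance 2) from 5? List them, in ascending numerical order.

1, 2, 3, 7, 8, 9, 11, 12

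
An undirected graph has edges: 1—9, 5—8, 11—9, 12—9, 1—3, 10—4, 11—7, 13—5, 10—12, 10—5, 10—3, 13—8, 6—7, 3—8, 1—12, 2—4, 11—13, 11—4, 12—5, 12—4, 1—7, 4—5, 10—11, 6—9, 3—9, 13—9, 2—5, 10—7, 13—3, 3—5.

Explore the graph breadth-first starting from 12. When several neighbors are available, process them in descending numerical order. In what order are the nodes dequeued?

Visit 12; enqueue 10, 9, 5, 4, 1 → queue [10, 9, 5, 4, 1]
Visit 10; enqueue 11, 7, 3 → queue [9, 5, 4, 1, 11, 7, 3]
Visit 9; enqueue 13, 6 → queue [5, 4, 1, 11, 7, 3, 13, 6]
Visit 5; enqueue 8, 2 → queue [4, 1, 11, 7, 3, 13, 6, 8, 2]
Visit 4 → queue [1, 11, 7, 3, 13, 6, 8, 2]
Visit 1 → queue [11, 7, 3, 13, 6, 8, 2]
Visit 11 → queue [7, 3, 13, 6, 8, 2]
Visit 7 → queue [3, 13, 6, 8, 2]
Visit 3 → queue [13, 6, 8, 2]
Visit 13 → queue [6, 8, 2]
Visit 6 → queue [8, 2]
Visit 8 → queue [2]
Visit 2 → queue []

12, 10, 9, 5, 4, 1, 11, 7, 3, 13, 6, 8, 2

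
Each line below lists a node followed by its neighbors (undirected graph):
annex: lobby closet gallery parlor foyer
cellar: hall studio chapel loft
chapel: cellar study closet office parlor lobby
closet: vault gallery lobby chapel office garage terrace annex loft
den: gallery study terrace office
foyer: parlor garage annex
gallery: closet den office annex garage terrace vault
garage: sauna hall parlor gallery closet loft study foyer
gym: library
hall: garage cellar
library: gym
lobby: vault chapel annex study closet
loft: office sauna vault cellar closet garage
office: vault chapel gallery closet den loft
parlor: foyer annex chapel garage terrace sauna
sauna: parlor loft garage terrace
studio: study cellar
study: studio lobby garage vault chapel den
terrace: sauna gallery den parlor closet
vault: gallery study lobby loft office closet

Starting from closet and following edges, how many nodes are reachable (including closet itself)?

18

BFS from closet visits: closet, vault, terrace, office, loft, lobby, garage, gallery, chapel, annex, study, sauna, parlor, den, cellar, hall, foyer, studio
Reachable nodes: 18 of 20 total.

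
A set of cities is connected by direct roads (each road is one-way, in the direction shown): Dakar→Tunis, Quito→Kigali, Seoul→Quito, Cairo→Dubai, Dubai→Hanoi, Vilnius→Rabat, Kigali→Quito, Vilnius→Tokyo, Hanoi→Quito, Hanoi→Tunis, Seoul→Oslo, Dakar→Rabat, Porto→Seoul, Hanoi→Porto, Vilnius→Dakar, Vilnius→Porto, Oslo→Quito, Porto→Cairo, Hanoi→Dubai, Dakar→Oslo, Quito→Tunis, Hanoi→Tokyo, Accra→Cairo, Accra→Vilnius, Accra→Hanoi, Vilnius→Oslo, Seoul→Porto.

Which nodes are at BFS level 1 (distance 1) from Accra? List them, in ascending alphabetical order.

Cairo, Hanoi, Vilnius

Level 0: Accra
Level 1: Cairo, Hanoi, Vilnius
Level 2: Dakar, Dubai, Oslo, Porto, Quito, Rabat, Tokyo, Tunis
Level 3: Kigali, Seoul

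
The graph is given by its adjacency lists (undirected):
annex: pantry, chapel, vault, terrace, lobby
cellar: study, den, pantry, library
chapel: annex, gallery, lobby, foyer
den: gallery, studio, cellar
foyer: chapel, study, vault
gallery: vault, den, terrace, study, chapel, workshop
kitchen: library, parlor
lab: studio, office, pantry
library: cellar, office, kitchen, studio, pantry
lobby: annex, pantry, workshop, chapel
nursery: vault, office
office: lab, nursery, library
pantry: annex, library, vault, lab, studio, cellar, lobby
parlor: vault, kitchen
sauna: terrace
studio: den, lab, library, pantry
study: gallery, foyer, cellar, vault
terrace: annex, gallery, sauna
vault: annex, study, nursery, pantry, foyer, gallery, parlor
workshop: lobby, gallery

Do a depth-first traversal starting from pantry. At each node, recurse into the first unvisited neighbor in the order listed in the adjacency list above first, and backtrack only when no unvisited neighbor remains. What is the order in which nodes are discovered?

Visit pantry
pantry → annex
annex → chapel
chapel → gallery
gallery → vault
vault → study
study → foyer
study → cellar
cellar → den
den → studio
studio → lab
lab → office
office → nursery
office → library
library → kitchen
kitchen → parlor
gallery → terrace
terrace → sauna
gallery → workshop
workshop → lobby

pantry, annex, chapel, gallery, vault, study, foyer, cellar, den, studio, lab, office, nursery, library, kitchen, parlor, terrace, sauna, workshop, lobby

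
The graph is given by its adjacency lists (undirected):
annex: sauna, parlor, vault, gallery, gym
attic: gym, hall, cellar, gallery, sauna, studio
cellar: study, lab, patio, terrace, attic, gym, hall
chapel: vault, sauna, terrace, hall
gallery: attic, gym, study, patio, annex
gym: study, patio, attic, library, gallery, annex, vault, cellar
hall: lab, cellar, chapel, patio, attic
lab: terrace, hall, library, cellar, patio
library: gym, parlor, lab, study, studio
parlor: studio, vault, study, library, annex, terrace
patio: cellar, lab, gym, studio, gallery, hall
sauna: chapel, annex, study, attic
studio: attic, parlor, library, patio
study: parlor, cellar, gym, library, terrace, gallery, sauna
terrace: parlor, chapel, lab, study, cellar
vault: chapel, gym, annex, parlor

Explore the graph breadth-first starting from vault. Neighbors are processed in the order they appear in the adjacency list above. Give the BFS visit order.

vault → chapel → gym → annex → parlor → sauna → terrace → hall → study → patio → attic → library → gallery → cellar → studio → lab

Visit vault; enqueue chapel, gym, annex, parlor → queue [chapel, gym, annex, parlor]
Visit chapel; enqueue sauna, terrace, hall → queue [gym, annex, parlor, sauna, terrace, hall]
Visit gym; enqueue study, patio, attic, library, gallery, cellar → queue [annex, parlor, sauna, terrace, hall, study, patio, attic, library, gallery, cellar]
Visit annex → queue [parlor, sauna, terrace, hall, study, patio, attic, library, gallery, cellar]
Visit parlor; enqueue studio → queue [sauna, terrace, hall, study, patio, attic, library, gallery, cellar, studio]
Visit sauna → queue [terrace, hall, study, patio, attic, library, gallery, cellar, studio]
Visit terrace; enqueue lab → queue [hall, study, patio, attic, library, gallery, cellar, studio, lab]
Visit hall → queue [study, patio, attic, library, gallery, cellar, studio, lab]
Visit study → queue [patio, attic, library, gallery, cellar, studio, lab]
Visit patio → queue [attic, library, gallery, cellar, studio, lab]
Visit attic → queue [library, gallery, cellar, studio, lab]
Visit library → queue [gallery, cellar, studio, lab]
Visit gallery → queue [cellar, studio, lab]
Visit cellar → queue [studio, lab]
Visit studio → queue [lab]
Visit lab → queue []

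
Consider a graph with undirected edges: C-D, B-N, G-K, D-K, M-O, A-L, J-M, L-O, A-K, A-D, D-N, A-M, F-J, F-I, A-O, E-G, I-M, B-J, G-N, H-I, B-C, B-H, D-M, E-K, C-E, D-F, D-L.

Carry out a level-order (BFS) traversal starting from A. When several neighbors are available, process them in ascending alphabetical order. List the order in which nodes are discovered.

Visit A; enqueue D, K, L, M, O → queue [D, K, L, M, O]
Visit D; enqueue C, F, N → queue [K, L, M, O, C, F, N]
Visit K; enqueue E, G → queue [L, M, O, C, F, N, E, G]
Visit L → queue [M, O, C, F, N, E, G]
Visit M; enqueue I, J → queue [O, C, F, N, E, G, I, J]
Visit O → queue [C, F, N, E, G, I, J]
Visit C; enqueue B → queue [F, N, E, G, I, J, B]
Visit F → queue [N, E, G, I, J, B]
Visit N → queue [E, G, I, J, B]
Visit E → queue [G, I, J, B]
Visit G → queue [I, J, B]
Visit I; enqueue H → queue [J, B, H]
Visit J → queue [B, H]
Visit B → queue [H]
Visit H → queue []

A D K L M O C F N E G I J B H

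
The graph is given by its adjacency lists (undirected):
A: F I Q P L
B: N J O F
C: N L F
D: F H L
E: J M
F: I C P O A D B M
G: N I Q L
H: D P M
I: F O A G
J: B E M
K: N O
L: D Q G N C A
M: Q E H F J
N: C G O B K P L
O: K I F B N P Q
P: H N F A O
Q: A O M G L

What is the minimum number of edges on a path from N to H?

2

Level 0: N
Level 1: B, C, G, K, L, O, P
Level 2: A, D, F, H, I, J, Q
Level 3: E, M
H first appears at level 2.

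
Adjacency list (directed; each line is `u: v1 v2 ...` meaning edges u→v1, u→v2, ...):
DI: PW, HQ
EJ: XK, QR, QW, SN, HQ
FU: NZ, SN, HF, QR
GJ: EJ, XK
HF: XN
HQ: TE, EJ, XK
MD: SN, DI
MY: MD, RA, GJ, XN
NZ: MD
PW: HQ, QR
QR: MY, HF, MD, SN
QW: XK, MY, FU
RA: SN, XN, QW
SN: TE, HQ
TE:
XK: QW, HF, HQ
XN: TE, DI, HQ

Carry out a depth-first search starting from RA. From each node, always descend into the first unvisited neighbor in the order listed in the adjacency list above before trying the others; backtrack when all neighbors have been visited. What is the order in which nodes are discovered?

RA -> SN -> TE -> HQ -> EJ -> XK -> QW -> MY -> MD -> DI -> PW -> QR -> HF -> XN -> GJ -> FU -> NZ

Visit RA
RA → SN
SN → TE
SN → HQ
HQ → EJ
EJ → XK
XK → QW
QW → MY
MY → MD
MD → DI
DI → PW
PW → QR
QR → HF
HF → XN
MY → GJ
QW → FU
FU → NZ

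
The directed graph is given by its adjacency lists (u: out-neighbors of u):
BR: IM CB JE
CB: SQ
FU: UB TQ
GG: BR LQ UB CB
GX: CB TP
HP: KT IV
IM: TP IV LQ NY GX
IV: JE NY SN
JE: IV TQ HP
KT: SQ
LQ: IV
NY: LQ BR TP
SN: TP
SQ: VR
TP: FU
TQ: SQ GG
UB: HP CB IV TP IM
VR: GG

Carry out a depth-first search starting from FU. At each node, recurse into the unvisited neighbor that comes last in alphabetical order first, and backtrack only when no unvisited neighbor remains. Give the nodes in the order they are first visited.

Visit FU
FU → UB
UB → TP
UB → IV
IV → SN
IV → NY
NY → LQ
NY → BR
BR → JE
JE → TQ
TQ → SQ
SQ → VR
VR → GG
GG → CB
JE → HP
HP → KT
BR → IM
IM → GX

FU → UB → TP → IV → SN → NY → LQ → BR → JE → TQ → SQ → VR → GG → CB → HP → KT → IM → GX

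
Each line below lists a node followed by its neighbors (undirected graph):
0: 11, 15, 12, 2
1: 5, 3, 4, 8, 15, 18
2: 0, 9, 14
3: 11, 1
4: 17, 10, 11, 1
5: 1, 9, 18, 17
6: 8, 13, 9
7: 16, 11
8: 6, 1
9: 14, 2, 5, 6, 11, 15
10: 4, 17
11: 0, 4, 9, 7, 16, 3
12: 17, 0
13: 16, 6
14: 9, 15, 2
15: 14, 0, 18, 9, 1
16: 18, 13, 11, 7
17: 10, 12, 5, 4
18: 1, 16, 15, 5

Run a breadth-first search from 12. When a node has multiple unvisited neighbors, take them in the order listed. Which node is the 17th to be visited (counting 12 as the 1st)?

8

Visit 12; enqueue 17, 0 → queue [17, 0]
Visit 17; enqueue 10, 5, 4 → queue [0, 10, 5, 4]
Visit 0; enqueue 11, 15, 2 → queue [10, 5, 4, 11, 15, 2]
Visit 10 → queue [5, 4, 11, 15, 2]
Visit 5; enqueue 1, 9, 18 → queue [4, 11, 15, 2, 1, 9, 18]
Visit 4 → queue [11, 15, 2, 1, 9, 18]
Visit 11; enqueue 7, 16, 3 → queue [15, 2, 1, 9, 18, 7, 16, 3]
Visit 15; enqueue 14 → queue [2, 1, 9, 18, 7, 16, 3, 14]
Visit 2 → queue [1, 9, 18, 7, 16, 3, 14]
Visit 1; enqueue 8 → queue [9, 18, 7, 16, 3, 14, 8]
Visit 9; enqueue 6 → queue [18, 7, 16, 3, 14, 8, 6]
Visit 18 → queue [7, 16, 3, 14, 8, 6]
Visit 7 → queue [16, 3, 14, 8, 6]
Visit 16; enqueue 13 → queue [3, 14, 8, 6, 13]
Visit 3 → queue [14, 8, 6, 13]
Visit 14 → queue [8, 6, 13]
Visit 8 → queue [6, 13]
Visit 6 → queue [13]
Visit 13 → queue []

Visit order: 12, 17, 0, 10, 5, 4, 11, 15, 2, 1, 9, 18, 7, 16, 3, 14, 8, 6, 13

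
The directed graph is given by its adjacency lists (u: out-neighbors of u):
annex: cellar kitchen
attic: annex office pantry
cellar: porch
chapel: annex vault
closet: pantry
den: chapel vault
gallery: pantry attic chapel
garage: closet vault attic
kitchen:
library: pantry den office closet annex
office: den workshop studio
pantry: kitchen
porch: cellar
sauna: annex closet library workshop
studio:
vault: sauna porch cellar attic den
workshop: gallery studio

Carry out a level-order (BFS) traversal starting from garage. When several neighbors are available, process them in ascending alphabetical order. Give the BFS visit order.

Visit garage; enqueue attic, closet, vault → queue [attic, closet, vault]
Visit attic; enqueue annex, office, pantry → queue [closet, vault, annex, office, pantry]
Visit closet → queue [vault, annex, office, pantry]
Visit vault; enqueue cellar, den, porch, sauna → queue [annex, office, pantry, cellar, den, porch, sauna]
Visit annex; enqueue kitchen → queue [office, pantry, cellar, den, porch, sauna, kitchen]
Visit office; enqueue studio, workshop → queue [pantry, cellar, den, porch, sauna, kitchen, studio, workshop]
Visit pantry → queue [cellar, den, porch, sauna, kitchen, studio, workshop]
Visit cellar → queue [den, porch, sauna, kitchen, studio, workshop]
Visit den; enqueue chapel → queue [porch, sauna, kitchen, studio, workshop, chapel]
Visit porch → queue [sauna, kitchen, studio, workshop, chapel]
Visit sauna; enqueue library → queue [kitchen, studio, workshop, chapel, library]
Visit kitchen → queue [studio, workshop, chapel, library]
Visit studio → queue [workshop, chapel, library]
Visit workshop; enqueue gallery → queue [chapel, library, gallery]
Visit chapel → queue [library, gallery]
Visit library → queue [gallery]
Visit gallery → queue []

garage, attic, closet, vault, annex, office, pantry, cellar, den, porch, sauna, kitchen, studio, workshop, chapel, library, gallery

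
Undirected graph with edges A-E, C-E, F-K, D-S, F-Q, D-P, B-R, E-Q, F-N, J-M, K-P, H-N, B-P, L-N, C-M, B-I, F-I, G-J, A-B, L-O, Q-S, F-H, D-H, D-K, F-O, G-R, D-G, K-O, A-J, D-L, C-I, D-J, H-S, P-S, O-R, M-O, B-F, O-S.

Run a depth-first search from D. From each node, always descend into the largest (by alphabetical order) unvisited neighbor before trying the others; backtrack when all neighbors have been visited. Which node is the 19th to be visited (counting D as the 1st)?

Visit D
D → S
S → Q
Q → F
F → O
O → R
R → G
G → J
J → M
M → C
C → I
I → B
B → P
P → K
B → A
A → E
O → L
L → N
N → H

Visit order: D, S, Q, F, O, R, G, J, M, C, I, B, P, K, A, E, L, N, H

H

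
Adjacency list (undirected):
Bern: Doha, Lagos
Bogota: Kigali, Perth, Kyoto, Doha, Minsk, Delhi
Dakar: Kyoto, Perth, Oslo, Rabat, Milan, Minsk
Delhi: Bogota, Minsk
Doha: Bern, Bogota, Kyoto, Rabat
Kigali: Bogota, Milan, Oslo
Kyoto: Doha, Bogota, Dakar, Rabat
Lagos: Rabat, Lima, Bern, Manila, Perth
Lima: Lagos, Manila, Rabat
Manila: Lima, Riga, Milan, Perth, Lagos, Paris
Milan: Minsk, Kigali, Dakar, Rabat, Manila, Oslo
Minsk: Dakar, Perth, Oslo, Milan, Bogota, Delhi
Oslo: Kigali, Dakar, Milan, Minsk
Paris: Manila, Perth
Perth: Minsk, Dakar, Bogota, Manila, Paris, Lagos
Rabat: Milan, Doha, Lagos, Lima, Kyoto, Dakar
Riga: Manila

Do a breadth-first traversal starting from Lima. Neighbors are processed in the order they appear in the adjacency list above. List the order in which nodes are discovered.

Visit Lima; enqueue Lagos, Manila, Rabat → queue [Lagos, Manila, Rabat]
Visit Lagos; enqueue Bern, Perth → queue [Manila, Rabat, Bern, Perth]
Visit Manila; enqueue Riga, Milan, Paris → queue [Rabat, Bern, Perth, Riga, Milan, Paris]
Visit Rabat; enqueue Doha, Kyoto, Dakar → queue [Bern, Perth, Riga, Milan, Paris, Doha, Kyoto, Dakar]
Visit Bern → queue [Perth, Riga, Milan, Paris, Doha, Kyoto, Dakar]
Visit Perth; enqueue Minsk, Bogota → queue [Riga, Milan, Paris, Doha, Kyoto, Dakar, Minsk, Bogota]
Visit Riga → queue [Milan, Paris, Doha, Kyoto, Dakar, Minsk, Bogota]
Visit Milan; enqueue Kigali, Oslo → queue [Paris, Doha, Kyoto, Dakar, Minsk, Bogota, Kigali, Oslo]
Visit Paris → queue [Doha, Kyoto, Dakar, Minsk, Bogota, Kigali, Oslo]
Visit Doha → queue [Kyoto, Dakar, Minsk, Bogota, Kigali, Oslo]
Visit Kyoto → queue [Dakar, Minsk, Bogota, Kigali, Oslo]
Visit Dakar → queue [Minsk, Bogota, Kigali, Oslo]
Visit Minsk; enqueue Delhi → queue [Bogota, Kigali, Oslo, Delhi]
Visit Bogota → queue [Kigali, Oslo, Delhi]
Visit Kigali → queue [Oslo, Delhi]
Visit Oslo → queue [Delhi]
Visit Delhi → queue []

Lima -> Lagos -> Manila -> Rabat -> Bern -> Perth -> Riga -> Milan -> Paris -> Doha -> Kyoto -> Dakar -> Minsk -> Bogota -> Kigali -> Oslo -> Delhi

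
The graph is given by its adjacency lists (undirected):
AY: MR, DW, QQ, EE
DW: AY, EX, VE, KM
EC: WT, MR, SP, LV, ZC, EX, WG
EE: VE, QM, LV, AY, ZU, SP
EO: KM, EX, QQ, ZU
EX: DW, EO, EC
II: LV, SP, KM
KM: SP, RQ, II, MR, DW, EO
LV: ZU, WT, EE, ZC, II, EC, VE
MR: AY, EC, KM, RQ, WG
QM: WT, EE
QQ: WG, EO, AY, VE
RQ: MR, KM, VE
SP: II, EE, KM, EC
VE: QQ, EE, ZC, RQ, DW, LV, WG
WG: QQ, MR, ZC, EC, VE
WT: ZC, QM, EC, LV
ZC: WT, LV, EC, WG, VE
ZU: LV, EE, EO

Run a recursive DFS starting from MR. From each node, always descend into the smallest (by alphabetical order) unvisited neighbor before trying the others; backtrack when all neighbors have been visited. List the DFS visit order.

MR → AY → DW → EX → EC → LV → EE → QM → WT → ZC → VE → QQ → EO → KM → II → SP → RQ → ZU → WG

Visit MR
MR → AY
AY → DW
DW → EX
EX → EC
EC → LV
LV → EE
EE → QM
QM → WT
WT → ZC
ZC → VE
VE → QQ
QQ → EO
EO → KM
KM → II
II → SP
KM → RQ
EO → ZU
QQ → WG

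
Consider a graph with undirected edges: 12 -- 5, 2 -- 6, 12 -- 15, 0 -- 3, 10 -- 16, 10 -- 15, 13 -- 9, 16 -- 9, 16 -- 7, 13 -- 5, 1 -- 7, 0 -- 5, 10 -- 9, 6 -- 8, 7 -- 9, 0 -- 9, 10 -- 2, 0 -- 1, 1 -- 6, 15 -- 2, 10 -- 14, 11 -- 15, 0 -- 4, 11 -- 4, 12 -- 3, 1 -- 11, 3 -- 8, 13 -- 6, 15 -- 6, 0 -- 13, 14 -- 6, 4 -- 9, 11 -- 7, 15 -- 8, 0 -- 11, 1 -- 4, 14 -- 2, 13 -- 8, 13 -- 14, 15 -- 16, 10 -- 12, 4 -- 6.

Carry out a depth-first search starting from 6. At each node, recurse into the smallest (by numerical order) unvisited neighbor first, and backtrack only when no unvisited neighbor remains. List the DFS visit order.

6 → 1 → 0 → 3 → 8 → 13 → 5 → 12 → 10 → 2 → 14 → 15 → 11 → 4 → 9 → 7 → 16

Visit 6
6 → 1
1 → 0
0 → 3
3 → 8
8 → 13
13 → 5
5 → 12
12 → 10
10 → 2
2 → 14
2 → 15
15 → 11
11 → 4
4 → 9
9 → 7
7 → 16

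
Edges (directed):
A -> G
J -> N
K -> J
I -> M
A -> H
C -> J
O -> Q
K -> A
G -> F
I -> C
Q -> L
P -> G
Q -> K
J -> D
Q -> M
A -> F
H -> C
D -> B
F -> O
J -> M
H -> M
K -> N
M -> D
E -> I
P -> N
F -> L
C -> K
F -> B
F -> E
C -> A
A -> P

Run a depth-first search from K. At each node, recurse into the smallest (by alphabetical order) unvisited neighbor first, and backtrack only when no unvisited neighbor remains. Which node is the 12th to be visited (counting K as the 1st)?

L

Visit K
K → A
A → F
F → B
F → E
E → I
I → C
C → J
J → D
J → M
J → N
F → L
F → O
O → Q
A → G
A → H
A → P

Visit order: K, A, F, B, E, I, C, J, D, M, N, L, O, Q, G, H, P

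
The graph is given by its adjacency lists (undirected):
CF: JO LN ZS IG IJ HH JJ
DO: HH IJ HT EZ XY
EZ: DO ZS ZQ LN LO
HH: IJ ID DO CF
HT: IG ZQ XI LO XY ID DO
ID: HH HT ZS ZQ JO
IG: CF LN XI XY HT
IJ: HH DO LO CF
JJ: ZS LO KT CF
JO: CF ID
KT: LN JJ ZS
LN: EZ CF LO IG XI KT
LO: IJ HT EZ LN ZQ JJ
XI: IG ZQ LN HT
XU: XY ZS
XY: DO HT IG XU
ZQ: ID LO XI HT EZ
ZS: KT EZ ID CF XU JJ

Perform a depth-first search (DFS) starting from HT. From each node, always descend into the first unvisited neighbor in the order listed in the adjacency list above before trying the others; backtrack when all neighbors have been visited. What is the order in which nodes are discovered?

Visit HT
HT → IG
IG → CF
CF → JO
JO → ID
ID → HH
HH → IJ
IJ → DO
DO → EZ
EZ → ZS
ZS → KT
KT → LN
LN → LO
LO → ZQ
ZQ → XI
LO → JJ
ZS → XU
XU → XY

HT, IG, CF, JO, ID, HH, IJ, DO, EZ, ZS, KT, LN, LO, ZQ, XI, JJ, XU, XY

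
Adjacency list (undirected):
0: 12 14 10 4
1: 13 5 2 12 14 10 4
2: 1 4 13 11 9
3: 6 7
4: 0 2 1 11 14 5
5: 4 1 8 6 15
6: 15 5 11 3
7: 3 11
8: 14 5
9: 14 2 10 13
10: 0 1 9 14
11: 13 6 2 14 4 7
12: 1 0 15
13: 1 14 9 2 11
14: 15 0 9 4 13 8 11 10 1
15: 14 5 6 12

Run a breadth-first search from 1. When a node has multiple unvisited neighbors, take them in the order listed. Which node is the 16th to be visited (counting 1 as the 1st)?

3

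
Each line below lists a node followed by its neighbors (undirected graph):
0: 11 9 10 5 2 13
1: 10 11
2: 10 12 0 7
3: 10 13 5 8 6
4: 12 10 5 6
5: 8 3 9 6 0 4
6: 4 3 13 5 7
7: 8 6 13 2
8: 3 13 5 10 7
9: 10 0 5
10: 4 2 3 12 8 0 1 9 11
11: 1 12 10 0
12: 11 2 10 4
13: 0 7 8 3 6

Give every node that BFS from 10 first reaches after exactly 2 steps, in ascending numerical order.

5, 6, 7, 13

Level 0: 10
Level 1: 0, 1, 2, 3, 4, 8, 9, 11, 12
Level 2: 5, 6, 7, 13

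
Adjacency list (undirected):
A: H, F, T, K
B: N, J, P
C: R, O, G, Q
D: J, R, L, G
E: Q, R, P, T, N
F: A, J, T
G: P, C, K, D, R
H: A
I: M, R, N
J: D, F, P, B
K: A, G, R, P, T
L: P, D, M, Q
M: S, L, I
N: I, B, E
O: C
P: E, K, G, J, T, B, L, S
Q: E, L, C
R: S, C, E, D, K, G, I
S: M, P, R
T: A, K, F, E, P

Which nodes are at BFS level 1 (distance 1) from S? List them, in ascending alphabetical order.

Level 0: S
Level 1: M, P, R
Level 2: B, C, D, E, G, I, J, K, L, T
Level 3: A, F, N, O, Q
Level 4: H

M, P, R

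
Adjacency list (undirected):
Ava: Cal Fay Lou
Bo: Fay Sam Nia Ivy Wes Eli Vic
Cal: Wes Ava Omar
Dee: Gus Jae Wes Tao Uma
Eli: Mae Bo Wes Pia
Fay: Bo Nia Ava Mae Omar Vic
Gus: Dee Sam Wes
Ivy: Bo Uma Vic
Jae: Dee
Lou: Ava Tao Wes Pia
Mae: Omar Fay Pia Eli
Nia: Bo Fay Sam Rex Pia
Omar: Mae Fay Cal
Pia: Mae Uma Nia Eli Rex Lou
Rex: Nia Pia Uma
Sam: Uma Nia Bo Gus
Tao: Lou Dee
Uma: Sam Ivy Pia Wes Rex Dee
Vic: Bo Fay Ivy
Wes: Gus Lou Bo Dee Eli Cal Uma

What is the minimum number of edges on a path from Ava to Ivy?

3

Level 0: Ava
Level 1: Cal, Fay, Lou
Level 2: Bo, Mae, Nia, Omar, Pia, Tao, Vic, Wes
Level 3: Dee, Eli, Gus, Ivy, Rex, Sam, Uma
Level 4: Jae
Ivy first appears at level 3.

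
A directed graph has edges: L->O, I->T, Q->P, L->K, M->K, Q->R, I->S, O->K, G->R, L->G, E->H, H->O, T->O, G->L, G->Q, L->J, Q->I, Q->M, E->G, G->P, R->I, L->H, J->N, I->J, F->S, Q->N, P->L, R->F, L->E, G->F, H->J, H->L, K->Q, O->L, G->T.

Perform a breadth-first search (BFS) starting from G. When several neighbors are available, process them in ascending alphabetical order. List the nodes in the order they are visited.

Visit G; enqueue F, L, P, Q, R, T → queue [F, L, P, Q, R, T]
Visit F; enqueue S → queue [L, P, Q, R, T, S]
Visit L; enqueue E, H, J, K, O → queue [P, Q, R, T, S, E, H, J, K, O]
Visit P → queue [Q, R, T, S, E, H, J, K, O]
Visit Q; enqueue I, M, N → queue [R, T, S, E, H, J, K, O, I, M, N]
Visit R → queue [T, S, E, H, J, K, O, I, M, N]
Visit T → queue [S, E, H, J, K, O, I, M, N]
Visit S → queue [E, H, J, K, O, I, M, N]
Visit E → queue [H, J, K, O, I, M, N]
Visit H → queue [J, K, O, I, M, N]
Visit J → queue [K, O, I, M, N]
Visit K → queue [O, I, M, N]
Visit O → queue [I, M, N]
Visit I → queue [M, N]
Visit M → queue [N]
Visit N → queue []

G, F, L, P, Q, R, T, S, E, H, J, K, O, I, M, N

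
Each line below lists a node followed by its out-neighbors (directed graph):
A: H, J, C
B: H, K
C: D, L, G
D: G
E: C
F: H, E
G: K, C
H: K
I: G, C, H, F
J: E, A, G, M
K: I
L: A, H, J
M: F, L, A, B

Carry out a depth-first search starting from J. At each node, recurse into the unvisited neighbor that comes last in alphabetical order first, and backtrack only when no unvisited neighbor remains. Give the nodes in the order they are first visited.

Visit J
J → M
M → L
L → H
H → K
K → I
I → G
G → C
C → D
I → F
F → E
L → A
M → B

J, M, L, H, K, I, G, C, D, F, E, A, B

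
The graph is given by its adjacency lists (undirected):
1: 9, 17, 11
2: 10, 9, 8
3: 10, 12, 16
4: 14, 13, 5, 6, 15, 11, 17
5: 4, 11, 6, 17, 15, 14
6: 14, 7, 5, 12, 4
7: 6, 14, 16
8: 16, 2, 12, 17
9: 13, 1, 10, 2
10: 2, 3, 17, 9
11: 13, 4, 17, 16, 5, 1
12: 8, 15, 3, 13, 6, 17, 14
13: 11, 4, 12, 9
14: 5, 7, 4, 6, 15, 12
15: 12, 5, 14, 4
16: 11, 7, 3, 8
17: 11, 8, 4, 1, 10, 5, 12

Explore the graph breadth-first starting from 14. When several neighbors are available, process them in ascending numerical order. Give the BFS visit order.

14 4 5 6 7 12 15 11 13 17 16 3 8 1 9 10 2

Visit 14; enqueue 4, 5, 6, 7, 12, 15 → queue [4, 5, 6, 7, 12, 15]
Visit 4; enqueue 11, 13, 17 → queue [5, 6, 7, 12, 15, 11, 13, 17]
Visit 5 → queue [6, 7, 12, 15, 11, 13, 17]
Visit 6 → queue [7, 12, 15, 11, 13, 17]
Visit 7; enqueue 16 → queue [12, 15, 11, 13, 17, 16]
Visit 12; enqueue 3, 8 → queue [15, 11, 13, 17, 16, 3, 8]
Visit 15 → queue [11, 13, 17, 16, 3, 8]
Visit 11; enqueue 1 → queue [13, 17, 16, 3, 8, 1]
Visit 13; enqueue 9 → queue [17, 16, 3, 8, 1, 9]
Visit 17; enqueue 10 → queue [16, 3, 8, 1, 9, 10]
Visit 16 → queue [3, 8, 1, 9, 10]
Visit 3 → queue [8, 1, 9, 10]
Visit 8; enqueue 2 → queue [1, 9, 10, 2]
Visit 1 → queue [9, 10, 2]
Visit 9 → queue [10, 2]
Visit 10 → queue [2]
Visit 2 → queue []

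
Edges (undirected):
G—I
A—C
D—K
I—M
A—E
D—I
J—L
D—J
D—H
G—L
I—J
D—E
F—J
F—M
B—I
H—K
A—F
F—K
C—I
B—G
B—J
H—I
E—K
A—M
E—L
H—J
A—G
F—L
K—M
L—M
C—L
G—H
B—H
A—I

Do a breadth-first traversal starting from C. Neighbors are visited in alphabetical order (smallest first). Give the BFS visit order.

C A I L E F G M B D H J K

Visit C; enqueue A, I, L → queue [A, I, L]
Visit A; enqueue E, F, G, M → queue [I, L, E, F, G, M]
Visit I; enqueue B, D, H, J → queue [L, E, F, G, M, B, D, H, J]
Visit L → queue [E, F, G, M, B, D, H, J]
Visit E; enqueue K → queue [F, G, M, B, D, H, J, K]
Visit F → queue [G, M, B, D, H, J, K]
Visit G → queue [M, B, D, H, J, K]
Visit M → queue [B, D, H, J, K]
Visit B → queue [D, H, J, K]
Visit D → queue [H, J, K]
Visit H → queue [J, K]
Visit J → queue [K]
Visit K → queue []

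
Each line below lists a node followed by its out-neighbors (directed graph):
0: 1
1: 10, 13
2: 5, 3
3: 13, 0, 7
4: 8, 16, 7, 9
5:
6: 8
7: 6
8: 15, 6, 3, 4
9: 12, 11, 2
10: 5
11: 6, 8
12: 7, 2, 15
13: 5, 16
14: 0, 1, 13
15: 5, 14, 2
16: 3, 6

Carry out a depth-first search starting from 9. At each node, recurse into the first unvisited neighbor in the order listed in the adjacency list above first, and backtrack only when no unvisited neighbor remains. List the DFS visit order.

Visit 9
9 → 12
12 → 7
7 → 6
6 → 8
8 → 15
15 → 5
15 → 14
14 → 0
0 → 1
1 → 10
1 → 13
13 → 16
16 → 3
15 → 2
8 → 4
9 → 11

9, 12, 7, 6, 8, 15, 5, 14, 0, 1, 10, 13, 16, 3, 2, 4, 11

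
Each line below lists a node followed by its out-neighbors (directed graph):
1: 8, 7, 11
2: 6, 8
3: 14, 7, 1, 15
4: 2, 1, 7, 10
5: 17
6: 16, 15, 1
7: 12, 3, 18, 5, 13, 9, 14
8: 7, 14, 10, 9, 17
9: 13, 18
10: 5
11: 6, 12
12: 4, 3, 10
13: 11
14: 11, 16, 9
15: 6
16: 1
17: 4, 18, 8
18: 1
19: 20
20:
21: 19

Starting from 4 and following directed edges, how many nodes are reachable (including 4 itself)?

BFS from 4 visits: 4, 1, 2, 7, 10, 8, 11, 6, 3, 5, 9, 12, 13, 14, 18, 17, 15, 16
Reachable nodes: 18 of 21 total.

18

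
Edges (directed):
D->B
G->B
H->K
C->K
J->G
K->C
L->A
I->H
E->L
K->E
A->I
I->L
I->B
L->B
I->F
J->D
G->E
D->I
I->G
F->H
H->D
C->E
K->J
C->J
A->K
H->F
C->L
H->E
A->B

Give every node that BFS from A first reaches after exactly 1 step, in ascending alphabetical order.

B, I, K

Level 0: A
Level 1: B, I, K
Level 2: C, E, F, G, H, J, L
Level 3: D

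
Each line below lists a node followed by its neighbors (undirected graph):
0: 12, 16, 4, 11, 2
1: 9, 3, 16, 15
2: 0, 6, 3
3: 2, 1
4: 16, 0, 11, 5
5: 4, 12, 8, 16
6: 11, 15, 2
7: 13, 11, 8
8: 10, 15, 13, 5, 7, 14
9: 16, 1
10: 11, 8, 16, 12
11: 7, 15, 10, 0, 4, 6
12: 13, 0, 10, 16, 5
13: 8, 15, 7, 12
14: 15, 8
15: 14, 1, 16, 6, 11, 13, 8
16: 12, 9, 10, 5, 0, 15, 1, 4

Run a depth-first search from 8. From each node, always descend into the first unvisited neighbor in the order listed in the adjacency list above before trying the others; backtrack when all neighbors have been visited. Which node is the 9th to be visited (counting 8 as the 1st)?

9

Visit 8
8 → 10
10 → 11
11 → 7
7 → 13
13 → 15
15 → 14
15 → 1
1 → 9
9 → 16
16 → 12
12 → 0
0 → 4
4 → 5
0 → 2
2 → 6
2 → 3

Visit order: 8, 10, 11, 7, 13, 15, 14, 1, 9, 16, 12, 0, 4, 5, 2, 6, 3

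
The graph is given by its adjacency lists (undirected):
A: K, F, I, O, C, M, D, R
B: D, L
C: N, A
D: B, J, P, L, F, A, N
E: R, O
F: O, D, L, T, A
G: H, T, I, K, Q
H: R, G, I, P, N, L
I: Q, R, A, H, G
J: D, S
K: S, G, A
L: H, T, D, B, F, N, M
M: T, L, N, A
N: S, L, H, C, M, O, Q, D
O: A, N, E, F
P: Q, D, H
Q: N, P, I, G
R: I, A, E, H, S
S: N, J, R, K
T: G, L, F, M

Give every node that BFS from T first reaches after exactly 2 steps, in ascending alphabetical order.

Level 0: T
Level 1: F, G, L, M
Level 2: A, B, D, H, I, K, N, O, Q
Level 3: C, E, J, P, R, S

A, B, D, H, I, K, N, O, Q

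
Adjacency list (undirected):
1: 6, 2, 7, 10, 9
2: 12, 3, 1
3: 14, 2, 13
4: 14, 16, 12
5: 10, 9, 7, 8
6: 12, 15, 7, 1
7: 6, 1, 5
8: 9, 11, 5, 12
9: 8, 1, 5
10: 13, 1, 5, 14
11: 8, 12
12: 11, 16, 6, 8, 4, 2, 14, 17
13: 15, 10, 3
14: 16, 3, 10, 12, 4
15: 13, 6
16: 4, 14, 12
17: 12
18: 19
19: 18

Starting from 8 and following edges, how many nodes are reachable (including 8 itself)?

BFS from 8 visits: 8, 12, 11, 9, 5, 17, 16, 14, 6, 4, 2, 1, 10, 7, 3, 15, 13
Reachable nodes: 17 of 19 total.

17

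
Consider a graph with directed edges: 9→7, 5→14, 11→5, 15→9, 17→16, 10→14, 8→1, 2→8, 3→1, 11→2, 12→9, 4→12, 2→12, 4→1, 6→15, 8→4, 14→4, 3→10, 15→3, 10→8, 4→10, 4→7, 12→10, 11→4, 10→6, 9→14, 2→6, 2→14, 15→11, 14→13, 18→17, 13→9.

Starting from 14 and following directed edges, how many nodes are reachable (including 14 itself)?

15

BFS from 14 visits: 14, 13, 4, 9, 12, 10, 7, 1, 8, 6, 15, 11, 3, 5, 2
Reachable nodes: 15 of 18 total.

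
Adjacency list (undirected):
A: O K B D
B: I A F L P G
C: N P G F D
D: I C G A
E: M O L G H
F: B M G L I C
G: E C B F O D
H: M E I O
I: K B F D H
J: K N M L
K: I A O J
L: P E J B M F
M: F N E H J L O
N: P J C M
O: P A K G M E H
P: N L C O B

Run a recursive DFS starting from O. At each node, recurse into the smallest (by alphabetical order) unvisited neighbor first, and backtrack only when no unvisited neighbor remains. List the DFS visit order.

Visit O
O → A
A → B
B → F
F → C
C → D
D → G
G → E
E → H
H → I
I → K
K → J
J → L
L → M
M → N
N → P

O -> A -> B -> F -> C -> D -> G -> E -> H -> I -> K -> J -> L -> M -> N -> P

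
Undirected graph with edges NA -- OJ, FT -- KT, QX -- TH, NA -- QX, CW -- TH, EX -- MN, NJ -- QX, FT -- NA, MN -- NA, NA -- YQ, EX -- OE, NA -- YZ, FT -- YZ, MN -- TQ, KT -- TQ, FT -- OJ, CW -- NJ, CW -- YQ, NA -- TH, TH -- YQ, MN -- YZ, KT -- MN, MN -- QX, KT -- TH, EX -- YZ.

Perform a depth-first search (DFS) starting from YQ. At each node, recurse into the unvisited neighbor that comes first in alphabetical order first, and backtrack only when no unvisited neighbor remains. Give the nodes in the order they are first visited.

YQ -> CW -> NJ -> QX -> MN -> EX -> OE -> YZ -> FT -> KT -> TH -> NA -> OJ -> TQ

Visit YQ
YQ → CW
CW → NJ
NJ → QX
QX → MN
MN → EX
EX → OE
EX → YZ
YZ → FT
FT → KT
KT → TH
TH → NA
NA → OJ
KT → TQ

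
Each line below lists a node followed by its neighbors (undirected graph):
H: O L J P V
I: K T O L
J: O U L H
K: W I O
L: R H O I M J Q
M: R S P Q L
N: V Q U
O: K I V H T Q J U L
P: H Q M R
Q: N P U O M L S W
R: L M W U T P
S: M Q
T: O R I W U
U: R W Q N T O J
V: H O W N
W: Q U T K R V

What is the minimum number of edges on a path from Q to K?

2

Level 0: Q
Level 1: L, M, N, O, P, S, U, W
Level 2: H, I, J, K, R, T, V
K first appears at level 2.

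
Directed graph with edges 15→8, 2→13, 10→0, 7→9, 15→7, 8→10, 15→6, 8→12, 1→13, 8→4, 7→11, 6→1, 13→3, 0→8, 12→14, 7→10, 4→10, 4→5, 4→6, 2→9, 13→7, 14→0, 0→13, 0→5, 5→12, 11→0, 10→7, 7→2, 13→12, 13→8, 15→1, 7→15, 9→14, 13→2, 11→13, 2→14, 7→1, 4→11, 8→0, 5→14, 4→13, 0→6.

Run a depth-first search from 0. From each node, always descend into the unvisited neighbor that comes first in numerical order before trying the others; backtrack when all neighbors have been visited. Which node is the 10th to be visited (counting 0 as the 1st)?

3

Visit 0
0 → 5
5 → 12
12 → 14
0 → 6
6 → 1
1 → 13
13 → 2
2 → 9
13 → 3
13 → 7
7 → 10
7 → 11
7 → 15
15 → 8
8 → 4

Visit order: 0, 5, 12, 14, 6, 1, 13, 2, 9, 3, 7, 10, 11, 15, 8, 4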